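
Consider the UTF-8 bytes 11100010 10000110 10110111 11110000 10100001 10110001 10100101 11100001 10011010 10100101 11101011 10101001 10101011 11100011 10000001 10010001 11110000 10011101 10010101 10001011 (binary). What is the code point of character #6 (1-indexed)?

Offset 0: leading byte 0xE2 = 11100010 → 3-byte char #1 = E2 86 B7.
Offset 3: leading byte 0xF0 = 11110000 → 4-byte char #2 = F0 A1 B1 A5.
Offset 7: leading byte 0xE1 = 11100001 → 3-byte char #3 = E1 9A A5.
Offset 10: leading byte 0xEB = 11101011 → 3-byte char #4 = EB A9 AB.
Offset 13: leading byte 0xE3 = 11100011 → 3-byte char #5 = E3 81 91.
Offset 16: leading byte 0xF0 = 11110000 → 4-byte char #6 = F0 9D 95 8B.
Leading byte 0xF0 = 11110000 matches 11110xxx → 4-byte sequence.
Byte 1: 0xF0 = 11110000, payload 000 (3 bits).
Byte 2: 0x9D = 10011101 (10xxxxxx ✓), payload 011101.
Byte 3: 0x95 = 10010101 (10xxxxxx ✓), payload 010101.
Byte 4: 0x8B = 10001011 (10xxxxxx ✓), payload 001011.
Concatenate: 000011101010101001011 = 0x1D54B (21 bits → U+1D54B).

U+1D54B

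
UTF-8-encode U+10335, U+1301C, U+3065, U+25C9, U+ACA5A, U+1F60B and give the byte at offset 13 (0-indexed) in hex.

0x89

U+10335 → 4-byte form F0 90 8C B5 at offsets 0–3.
U+1301C → 4-byte form F0 93 80 9C at offsets 4–7.
U+3065 → 3-byte form E3 81 A5 at offsets 8–10.
U+25C9 → 3-byte form E2 97 89 at offsets 11–13.
Offset 13 falls in char 4's range; it's byte 3 of E2 97 89 = 0x89.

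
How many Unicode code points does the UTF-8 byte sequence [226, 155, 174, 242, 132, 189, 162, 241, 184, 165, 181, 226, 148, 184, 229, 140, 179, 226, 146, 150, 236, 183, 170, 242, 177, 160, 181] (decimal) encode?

8

Byte at offset 0: 0xE2 = 11100010 → 3-byte char (#1). Advance 3.
Byte at offset 3: 0xF2 = 11110010 → 4-byte char (#2). Advance 4.
Byte at offset 7: 0xF1 = 11110001 → 4-byte char (#3). Advance 4.
Byte at offset 11: 0xE2 = 11100010 → 3-byte char (#4). Advance 3.
Byte at offset 14: 0xE5 = 11100101 → 3-byte char (#5). Advance 3.
Byte at offset 17: 0xE2 = 11100010 → 3-byte char (#6). Advance 3.
Byte at offset 20: 0xEC = 11101100 → 3-byte char (#7). Advance 3.
Byte at offset 23: 0xF2 = 11110010 → 4-byte char (#8). Advance 4.
Reached end at offset 27 after 8 code points.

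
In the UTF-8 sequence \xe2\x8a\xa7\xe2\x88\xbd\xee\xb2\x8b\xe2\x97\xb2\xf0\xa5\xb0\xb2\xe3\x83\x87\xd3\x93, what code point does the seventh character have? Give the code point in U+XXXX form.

U+04D3

Offset 0: leading byte 0xE2 = 11100010 → 3-byte char #1 = E2 8A A7.
Offset 3: leading byte 0xE2 = 11100010 → 3-byte char #2 = E2 88 BD.
Offset 6: leading byte 0xEE = 11101110 → 3-byte char #3 = EE B2 8B.
Offset 9: leading byte 0xE2 = 11100010 → 3-byte char #4 = E2 97 B2.
Offset 12: leading byte 0xF0 = 11110000 → 4-byte char #5 = F0 A5 B0 B2.
Offset 16: leading byte 0xE3 = 11100011 → 3-byte char #6 = E3 83 87.
Offset 19: leading byte 0xD3 = 11010011 → 2-byte char #7 = D3 93.
Leading byte 0xD3 = 11010011 matches 110xxxxx → 2-byte sequence.
Byte 1: 0xD3 = 11010011, payload 10011 (5 bits).
Byte 2: 0x93 = 10010011 (10xxxxxx ✓), payload 010011.
Concatenate: 10011010011 = 0x4D3 (11 bits → U+04D3).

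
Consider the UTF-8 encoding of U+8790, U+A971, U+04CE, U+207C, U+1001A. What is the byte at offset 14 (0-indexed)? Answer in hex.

0x9A

U+8790 → 3-byte form E8 9E 90 at offsets 0–2.
U+A971 → 3-byte form EA A5 B1 at offsets 3–5.
U+04CE → 2-byte form D3 8E at offsets 6–7.
U+207C → 3-byte form E2 81 BC at offsets 8–10.
U+1001A → 4-byte form F0 90 80 9A at offsets 11–14.
Offset 14 falls in char 5's range; it's byte 4 of F0 90 80 9A = 0x9A.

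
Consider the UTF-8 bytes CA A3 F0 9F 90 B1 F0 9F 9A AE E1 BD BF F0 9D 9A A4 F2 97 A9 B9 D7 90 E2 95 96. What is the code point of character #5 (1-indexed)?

U+1D6A4

Offset 0: leading byte 0xCA = 11001010 → 2-byte char #1 = CA A3.
Offset 2: leading byte 0xF0 = 11110000 → 4-byte char #2 = F0 9F 90 B1.
Offset 6: leading byte 0xF0 = 11110000 → 4-byte char #3 = F0 9F 9A AE.
Offset 10: leading byte 0xE1 = 11100001 → 3-byte char #4 = E1 BD BF.
Offset 13: leading byte 0xF0 = 11110000 → 4-byte char #5 = F0 9D 9A A4.
Leading byte 0xF0 = 11110000 matches 11110xxx → 4-byte sequence.
Byte 1: 0xF0 = 11110000, payload 000 (3 bits).
Byte 2: 0x9D = 10011101 (10xxxxxx ✓), payload 011101.
Byte 3: 0x9A = 10011010 (10xxxxxx ✓), payload 011010.
Byte 4: 0xA4 = 10100100 (10xxxxxx ✓), payload 100100.
Concatenate: 000011101011010100100 = 0x1D6A4 (21 bits → U+1D6A4).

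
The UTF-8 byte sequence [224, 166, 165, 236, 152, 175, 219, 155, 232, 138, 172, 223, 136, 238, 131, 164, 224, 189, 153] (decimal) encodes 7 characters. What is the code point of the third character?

Offset 0: leading byte 0xE0 = 11100000 → 3-byte char #1 = E0 A6 A5.
Offset 3: leading byte 0xEC = 11101100 → 3-byte char #2 = EC 98 AF.
Offset 6: leading byte 0xDB = 11011011 → 2-byte char #3 = DB 9B.
Leading byte 0xDB = 11011011 matches 110xxxxx → 2-byte sequence.
Byte 1: 0xDB = 11011011, payload 11011 (5 bits).
Byte 2: 0x9B = 10011011 (10xxxxxx ✓), payload 011011.
Concatenate: 11011011011 = 0x6DB (11 bits → U+06DB).

U+06DB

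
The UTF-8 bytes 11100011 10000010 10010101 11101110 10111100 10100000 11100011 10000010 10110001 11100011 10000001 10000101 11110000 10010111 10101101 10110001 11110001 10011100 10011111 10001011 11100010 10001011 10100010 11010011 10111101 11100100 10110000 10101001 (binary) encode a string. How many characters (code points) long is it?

9

Byte at offset 0: 0xE3 = 11100011 → 3-byte char (#1). Advance 3.
Byte at offset 3: 0xEE = 11101110 → 3-byte char (#2). Advance 3.
Byte at offset 6: 0xE3 = 11100011 → 3-byte char (#3). Advance 3.
Byte at offset 9: 0xE3 = 11100011 → 3-byte char (#4). Advance 3.
Byte at offset 12: 0xF0 = 11110000 → 4-byte char (#5). Advance 4.
Byte at offset 16: 0xF1 = 11110001 → 4-byte char (#6). Advance 4.
Byte at offset 20: 0xE2 = 11100010 → 3-byte char (#7). Advance 3.
Byte at offset 23: 0xD3 = 11010011 → 2-byte char (#8). Advance 2.
Byte at offset 25: 0xE4 = 11100100 → 3-byte char (#9). Advance 3.
Reached end at offset 28 after 9 code points.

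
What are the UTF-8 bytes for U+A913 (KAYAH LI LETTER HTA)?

U+A913 = 0xA913 = 43283 decimal. In range U+0800–U+FFFF → 3-byte form: 1110xxxx 10xxxxxx 10xxxxxx.
Binary (16 bits): 1010100100010011.
Split 4+6+6: 1010 | 100100 | 010011.
Byte 1: 11101010 = 0xEA.
Byte 2: 10100100 = 0xA4.
Byte 3: 10010011 = 0x93.

EA A4 93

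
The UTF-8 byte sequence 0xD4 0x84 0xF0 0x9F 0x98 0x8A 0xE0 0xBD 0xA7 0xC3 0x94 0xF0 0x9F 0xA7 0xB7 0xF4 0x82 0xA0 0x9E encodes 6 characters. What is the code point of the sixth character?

Offset 0: leading byte 0xD4 = 11010100 → 2-byte char #1 = D4 84.
Offset 2: leading byte 0xF0 = 11110000 → 4-byte char #2 = F0 9F 98 8A.
Offset 6: leading byte 0xE0 = 11100000 → 3-byte char #3 = E0 BD A7.
Offset 9: leading byte 0xC3 = 11000011 → 2-byte char #4 = C3 94.
Offset 11: leading byte 0xF0 = 11110000 → 4-byte char #5 = F0 9F A7 B7.
Offset 15: leading byte 0xF4 = 11110100 → 4-byte char #6 = F4 82 A0 9E.
Leading byte 0xF4 = 11110100 matches 11110xxx → 4-byte sequence.
Byte 1: 0xF4 = 11110100, payload 100 (3 bits).
Byte 2: 0x82 = 10000010 (10xxxxxx ✓), payload 000010.
Byte 3: 0xA0 = 10100000 (10xxxxxx ✓), payload 100000.
Byte 4: 0x9E = 10011110 (10xxxxxx ✓), payload 011110.
Concatenate: 100000010100000011110 = 0x10281E (21 bits → U+10281E).

U+10281E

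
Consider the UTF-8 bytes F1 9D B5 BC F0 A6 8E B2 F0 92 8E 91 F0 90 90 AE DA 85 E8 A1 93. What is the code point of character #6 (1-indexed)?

Offset 0: leading byte 0xF1 = 11110001 → 4-byte char #1 = F1 9D B5 BC.
Offset 4: leading byte 0xF0 = 11110000 → 4-byte char #2 = F0 A6 8E B2.
Offset 8: leading byte 0xF0 = 11110000 → 4-byte char #3 = F0 92 8E 91.
Offset 12: leading byte 0xF0 = 11110000 → 4-byte char #4 = F0 90 90 AE.
Offset 16: leading byte 0xDA = 11011010 → 2-byte char #5 = DA 85.
Offset 18: leading byte 0xE8 = 11101000 → 3-byte char #6 = E8 A1 93.
Leading byte 0xE8 = 11101000 matches 1110xxxx → 3-byte sequence.
Byte 1: 0xE8 = 11101000, payload 1000 (4 bits).
Byte 2: 0xA1 = 10100001 (10xxxxxx ✓), payload 100001.
Byte 3: 0x93 = 10010011 (10xxxxxx ✓), payload 010011.
Concatenate: 1000100001010011 = 0x8853 (16 bits → U+8853).

U+8853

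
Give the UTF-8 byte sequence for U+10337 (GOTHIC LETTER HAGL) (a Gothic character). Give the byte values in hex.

F0 90 8C B7

U+10337 = 0x10337 = 66359 decimal. In range U+10000–U+10FFFF → 4-byte form: 11110xxx 10xxxxxx 10xxxxxx 10xxxxxx.
Binary (21 bits): 000010000001100110111.
Split 3+6+6+6: 000 | 010000 | 001100 | 110111.
Byte 1: 11110000 = 0xF0.
Byte 2: 10010000 = 0x90.
Byte 3: 10001100 = 0x8C.
Byte 4: 10110111 = 0xB7.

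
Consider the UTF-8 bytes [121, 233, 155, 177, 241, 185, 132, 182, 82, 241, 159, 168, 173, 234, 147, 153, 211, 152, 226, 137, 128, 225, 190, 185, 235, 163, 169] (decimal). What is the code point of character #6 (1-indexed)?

Offset 0: leading byte 0x79 = 01111001 → 1-byte char #1 = 79.
Offset 1: leading byte 0xE9 = 11101001 → 3-byte char #2 = E9 9B B1.
Offset 4: leading byte 0xF1 = 11110001 → 4-byte char #3 = F1 B9 84 B6.
Offset 8: leading byte 0x52 = 01010010 → 1-byte char #4 = 52.
Offset 9: leading byte 0xF1 = 11110001 → 4-byte char #5 = F1 9F A8 AD.
Offset 13: leading byte 0xEA = 11101010 → 3-byte char #6 = EA 93 99.
Leading byte 0xEA = 11101010 matches 1110xxxx → 3-byte sequence.
Byte 1: 0xEA = 11101010, payload 1010 (4 bits).
Byte 2: 0x93 = 10010011 (10xxxxxx ✓), payload 010011.
Byte 3: 0x99 = 10011001 (10xxxxxx ✓), payload 011001.
Concatenate: 1010010011011001 = 0xA4D9 (16 bits → U+A4D9).

U+A4D9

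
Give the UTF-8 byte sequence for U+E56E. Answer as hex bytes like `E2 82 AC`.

EE 95 AE

U+E56E = 0xE56E = 58734 decimal. In range U+0800–U+FFFF → 3-byte form: 1110xxxx 10xxxxxx 10xxxxxx.
Binary (16 bits): 1110010101101110.
Split 4+6+6: 1110 | 010101 | 101110.
Byte 1: 11101110 = 0xEE.
Byte 2: 10010101 = 0x95.
Byte 3: 10101110 = 0xAE.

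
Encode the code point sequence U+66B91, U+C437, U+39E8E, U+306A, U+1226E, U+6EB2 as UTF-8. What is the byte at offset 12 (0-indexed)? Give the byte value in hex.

U+66B91 → 4-byte form F1 A6 AE 91 at offsets 0–3.
U+C437 → 3-byte form EC 90 B7 at offsets 4–6.
U+39E8E → 4-byte form F0 B9 BA 8E at offsets 7–10.
U+306A → 3-byte form E3 81 AA at offsets 11–13.
Offset 12 falls in char 4's range; it's byte 2 of E3 81 AA = 0x81.

0x81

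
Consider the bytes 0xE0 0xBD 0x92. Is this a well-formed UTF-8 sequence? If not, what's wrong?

Leading byte 0xE0 = 11100000 → 3-byte form.
Continuation bytes 0xBD=10111101, 0x92=10010010 all match 10xxxxxx.
Decoded value 0xF52 is ≥ 0x800 (shortest form) and not a surrogate.

valid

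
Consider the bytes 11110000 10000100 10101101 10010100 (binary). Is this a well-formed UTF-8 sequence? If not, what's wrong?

Leading byte 0xF0 = 11110000 → 4-byte form.
Continuation bytes all match 10xxxxxx. Payload decodes to 0x4B54.
But 0x4B54 < 0x10000, the minimum for a 4-byte sequence — this is an overlong encoding.

invalid (overlong encoding)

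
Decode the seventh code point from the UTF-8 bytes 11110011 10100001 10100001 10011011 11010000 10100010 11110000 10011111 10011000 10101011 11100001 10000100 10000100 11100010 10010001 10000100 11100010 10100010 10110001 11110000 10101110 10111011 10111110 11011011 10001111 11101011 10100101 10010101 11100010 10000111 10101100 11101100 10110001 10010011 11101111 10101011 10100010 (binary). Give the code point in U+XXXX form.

Offset 0: leading byte 0xF3 = 11110011 → 4-byte char #1 = F3 A1 A1 9B.
Offset 4: leading byte 0xD0 = 11010000 → 2-byte char #2 = D0 A2.
Offset 6: leading byte 0xF0 = 11110000 → 4-byte char #3 = F0 9F 98 AB.
Offset 10: leading byte 0xE1 = 11100001 → 3-byte char #4 = E1 84 84.
Offset 13: leading byte 0xE2 = 11100010 → 3-byte char #5 = E2 91 84.
Offset 16: leading byte 0xE2 = 11100010 → 3-byte char #6 = E2 A2 B1.
Offset 19: leading byte 0xF0 = 11110000 → 4-byte char #7 = F0 AE BB BE.
Leading byte 0xF0 = 11110000 matches 11110xxx → 4-byte sequence.
Byte 1: 0xF0 = 11110000, payload 000 (3 bits).
Byte 2: 0xAE = 10101110 (10xxxxxx ✓), payload 101110.
Byte 3: 0xBB = 10111011 (10xxxxxx ✓), payload 111011.
Byte 4: 0xBE = 10111110 (10xxxxxx ✓), payload 111110.
Concatenate: 000101110111011111110 = 0x2EEFE (21 bits → U+2EEFE).

U+2EEFE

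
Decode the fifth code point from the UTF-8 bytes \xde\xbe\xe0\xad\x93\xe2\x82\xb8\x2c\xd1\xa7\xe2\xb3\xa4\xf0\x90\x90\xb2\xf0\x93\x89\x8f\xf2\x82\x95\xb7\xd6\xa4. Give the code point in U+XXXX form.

Offset 0: leading byte 0xDE = 11011110 → 2-byte char #1 = DE BE.
Offset 2: leading byte 0xE0 = 11100000 → 3-byte char #2 = E0 AD 93.
Offset 5: leading byte 0xE2 = 11100010 → 3-byte char #3 = E2 82 B8.
Offset 8: leading byte 0x2C = 00101100 → 1-byte char #4 = 2C.
Offset 9: leading byte 0xD1 = 11010001 → 2-byte char #5 = D1 A7.
Leading byte 0xD1 = 11010001 matches 110xxxxx → 2-byte sequence.
Byte 1: 0xD1 = 11010001, payload 10001 (5 bits).
Byte 2: 0xA7 = 10100111 (10xxxxxx ✓), payload 100111.
Concatenate: 10001100111 = 0x467 (11 bits → U+0467).

U+0467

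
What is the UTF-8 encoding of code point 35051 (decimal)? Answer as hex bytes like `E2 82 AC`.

E8 A3 AB

U+88EB = 0x88EB = 35051 decimal. In range U+0800–U+FFFF → 3-byte form: 1110xxxx 10xxxxxx 10xxxxxx.
Binary (16 bits): 1000100011101011.
Split 4+6+6: 1000 | 100011 | 101011.
Byte 1: 11101000 = 0xE8.
Byte 2: 10100011 = 0xA3.
Byte 3: 10101011 = 0xAB.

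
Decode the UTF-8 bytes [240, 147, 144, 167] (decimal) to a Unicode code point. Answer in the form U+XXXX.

Leading byte 0xF0 = 11110000 matches 11110xxx → 4-byte sequence.
Byte 1: 0xF0 = 11110000, payload 000 (3 bits).
Byte 2: 0x93 = 10010011 (10xxxxxx ✓), payload 010011.
Byte 3: 0x90 = 10010000 (10xxxxxx ✓), payload 010000.
Byte 4: 0xA7 = 10100111 (10xxxxxx ✓), payload 100111.
Concatenate: 000010011010000100111 = 0x13427 (21 bits → U+13427).

U+13427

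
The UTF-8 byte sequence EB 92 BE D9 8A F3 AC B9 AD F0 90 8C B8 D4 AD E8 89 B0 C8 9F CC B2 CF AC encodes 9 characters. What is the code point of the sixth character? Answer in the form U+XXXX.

U+8270

Offset 0: leading byte 0xEB = 11101011 → 3-byte char #1 = EB 92 BE.
Offset 3: leading byte 0xD9 = 11011001 → 2-byte char #2 = D9 8A.
Offset 5: leading byte 0xF3 = 11110011 → 4-byte char #3 = F3 AC B9 AD.
Offset 9: leading byte 0xF0 = 11110000 → 4-byte char #4 = F0 90 8C B8.
Offset 13: leading byte 0xD4 = 11010100 → 2-byte char #5 = D4 AD.
Offset 15: leading byte 0xE8 = 11101000 → 3-byte char #6 = E8 89 B0.
Leading byte 0xE8 = 11101000 matches 1110xxxx → 3-byte sequence.
Byte 1: 0xE8 = 11101000, payload 1000 (4 bits).
Byte 2: 0x89 = 10001001 (10xxxxxx ✓), payload 001001.
Byte 3: 0xB0 = 10110000 (10xxxxxx ✓), payload 110000.
Concatenate: 1000001001110000 = 0x8270 (16 bits → U+8270).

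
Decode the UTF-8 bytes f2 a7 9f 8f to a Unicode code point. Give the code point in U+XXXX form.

Leading byte 0xF2 = 11110010 matches 11110xxx → 4-byte sequence.
Byte 1: 0xF2 = 11110010, payload 010 (3 bits).
Byte 2: 0xA7 = 10100111 (10xxxxxx ✓), payload 100111.
Byte 3: 0x9F = 10011111 (10xxxxxx ✓), payload 011111.
Byte 4: 0x8F = 10001111 (10xxxxxx ✓), payload 001111.
Concatenate: 010100111011111001111 = 0xA77CF (21 bits → U+A77CF).

U+A77CF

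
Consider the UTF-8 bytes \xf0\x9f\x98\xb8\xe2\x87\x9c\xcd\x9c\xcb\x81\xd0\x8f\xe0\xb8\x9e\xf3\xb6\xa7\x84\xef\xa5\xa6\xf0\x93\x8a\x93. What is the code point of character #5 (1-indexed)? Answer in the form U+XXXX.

Offset 0: leading byte 0xF0 = 11110000 → 4-byte char #1 = F0 9F 98 B8.
Offset 4: leading byte 0xE2 = 11100010 → 3-byte char #2 = E2 87 9C.
Offset 7: leading byte 0xCD = 11001101 → 2-byte char #3 = CD 9C.
Offset 9: leading byte 0xCB = 11001011 → 2-byte char #4 = CB 81.
Offset 11: leading byte 0xD0 = 11010000 → 2-byte char #5 = D0 8F.
Leading byte 0xD0 = 11010000 matches 110xxxxx → 2-byte sequence.
Byte 1: 0xD0 = 11010000, payload 10000 (5 bits).
Byte 2: 0x8F = 10001111 (10xxxxxx ✓), payload 001111.
Concatenate: 10000001111 = 0x40F (11 bits → U+040F).

U+040F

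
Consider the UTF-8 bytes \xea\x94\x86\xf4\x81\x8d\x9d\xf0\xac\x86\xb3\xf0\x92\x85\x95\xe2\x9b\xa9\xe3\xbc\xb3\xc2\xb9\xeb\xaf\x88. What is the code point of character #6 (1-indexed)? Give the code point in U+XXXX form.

U+3F33

Offset 0: leading byte 0xEA = 11101010 → 3-byte char #1 = EA 94 86.
Offset 3: leading byte 0xF4 = 11110100 → 4-byte char #2 = F4 81 8D 9D.
Offset 7: leading byte 0xF0 = 11110000 → 4-byte char #3 = F0 AC 86 B3.
Offset 11: leading byte 0xF0 = 11110000 → 4-byte char #4 = F0 92 85 95.
Offset 15: leading byte 0xE2 = 11100010 → 3-byte char #5 = E2 9B A9.
Offset 18: leading byte 0xE3 = 11100011 → 3-byte char #6 = E3 BC B3.
Leading byte 0xE3 = 11100011 matches 1110xxxx → 3-byte sequence.
Byte 1: 0xE3 = 11100011, payload 0011 (4 bits).
Byte 2: 0xBC = 10111100 (10xxxxxx ✓), payload 111100.
Byte 3: 0xB3 = 10110011 (10xxxxxx ✓), payload 110011.
Concatenate: 0011111100110011 = 0x3F33 (16 bits → U+3F33).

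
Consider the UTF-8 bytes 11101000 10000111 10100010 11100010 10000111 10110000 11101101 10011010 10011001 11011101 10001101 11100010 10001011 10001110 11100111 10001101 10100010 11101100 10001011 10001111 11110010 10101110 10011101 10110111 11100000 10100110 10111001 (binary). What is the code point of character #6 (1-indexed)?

U+7362

Offset 0: leading byte 0xE8 = 11101000 → 3-byte char #1 = E8 87 A2.
Offset 3: leading byte 0xE2 = 11100010 → 3-byte char #2 = E2 87 B0.
Offset 6: leading byte 0xED = 11101101 → 3-byte char #3 = ED 9A 99.
Offset 9: leading byte 0xDD = 11011101 → 2-byte char #4 = DD 8D.
Offset 11: leading byte 0xE2 = 11100010 → 3-byte char #5 = E2 8B 8E.
Offset 14: leading byte 0xE7 = 11100111 → 3-byte char #6 = E7 8D A2.
Leading byte 0xE7 = 11100111 matches 1110xxxx → 3-byte sequence.
Byte 1: 0xE7 = 11100111, payload 0111 (4 bits).
Byte 2: 0x8D = 10001101 (10xxxxxx ✓), payload 001101.
Byte 3: 0xA2 = 10100010 (10xxxxxx ✓), payload 100010.
Concatenate: 0111001101100010 = 0x7362 (16 bits → U+7362).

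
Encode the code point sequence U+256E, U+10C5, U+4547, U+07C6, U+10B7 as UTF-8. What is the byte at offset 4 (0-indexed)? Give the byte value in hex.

U+256E → 3-byte form E2 95 AE at offsets 0–2.
U+10C5 → 3-byte form E1 83 85 at offsets 3–5.
Offset 4 falls in char 2's range; it's byte 2 of E1 83 85 = 0x83.

0x83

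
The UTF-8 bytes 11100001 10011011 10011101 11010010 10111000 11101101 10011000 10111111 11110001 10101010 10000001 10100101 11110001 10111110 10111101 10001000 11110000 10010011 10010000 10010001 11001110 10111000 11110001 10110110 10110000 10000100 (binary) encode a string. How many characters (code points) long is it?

8

Byte at offset 0: 0xE1 = 11100001 → 3-byte char (#1). Advance 3.
Byte at offset 3: 0xD2 = 11010010 → 2-byte char (#2). Advance 2.
Byte at offset 5: 0xED = 11101101 → 3-byte char (#3). Advance 3.
Byte at offset 8: 0xF1 = 11110001 → 4-byte char (#4). Advance 4.
Byte at offset 12: 0xF1 = 11110001 → 4-byte char (#5). Advance 4.
Byte at offset 16: 0xF0 = 11110000 → 4-byte char (#6). Advance 4.
Byte at offset 20: 0xCE = 11001110 → 2-byte char (#7). Advance 2.
Byte at offset 22: 0xF1 = 11110001 → 4-byte char (#8). Advance 4.
Reached end at offset 26 after 8 code points.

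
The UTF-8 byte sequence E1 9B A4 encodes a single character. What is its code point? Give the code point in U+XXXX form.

Leading byte 0xE1 = 11100001 matches 1110xxxx → 3-byte sequence.
Byte 1: 0xE1 = 11100001, payload 0001 (4 bits).
Byte 2: 0x9B = 10011011 (10xxxxxx ✓), payload 011011.
Byte 3: 0xA4 = 10100100 (10xxxxxx ✓), payload 100100.
Concatenate: 0001011011100100 = 0x16E4 (16 bits → U+16E4).

U+16E4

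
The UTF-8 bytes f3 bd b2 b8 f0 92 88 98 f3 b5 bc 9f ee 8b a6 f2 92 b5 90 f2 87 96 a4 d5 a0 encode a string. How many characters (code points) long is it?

7

Byte at offset 0: 0xF3 = 11110011 → 4-byte char (#1). Advance 4.
Byte at offset 4: 0xF0 = 11110000 → 4-byte char (#2). Advance 4.
Byte at offset 8: 0xF3 = 11110011 → 4-byte char (#3). Advance 4.
Byte at offset 12: 0xEE = 11101110 → 3-byte char (#4). Advance 3.
Byte at offset 15: 0xF2 = 11110010 → 4-byte char (#5). Advance 4.
Byte at offset 19: 0xF2 = 11110010 → 4-byte char (#6). Advance 4.
Byte at offset 23: 0xD5 = 11010101 → 2-byte char (#7). Advance 2.
Reached end at offset 25 after 7 code points.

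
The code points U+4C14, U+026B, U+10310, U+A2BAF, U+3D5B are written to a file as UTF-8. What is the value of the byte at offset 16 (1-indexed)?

0x9B

1-indexed offset 16 is 0-indexed offset 15.
U+4C14 → 3-byte form E4 B0 94 at offsets 0–2.
U+026B → 2-byte form C9 AB at offsets 3–4.
U+10310 → 4-byte form F0 90 8C 90 at offsets 5–8.
U+A2BAF → 4-byte form F2 A2 AE AF at offsets 9–12.
U+3D5B → 3-byte form E3 B5 9B at offsets 13–15.
Offset 15 falls in char 5's range; it's byte 3 of E3 B5 9B = 0x9B.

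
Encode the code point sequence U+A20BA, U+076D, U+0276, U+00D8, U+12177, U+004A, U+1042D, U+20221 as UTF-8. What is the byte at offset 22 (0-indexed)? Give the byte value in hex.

U+A20BA → 4-byte form F2 A2 82 BA at offsets 0–3.
U+076D → 2-byte form DD AD at offsets 4–5.
U+0276 → 2-byte form C9 B6 at offsets 6–7.
U+00D8 → 2-byte form C3 98 at offsets 8–9.
U+12177 → 4-byte form F0 92 85 B7 at offsets 10–13.
U+004A → 1-byte form 4A at offsets 14–14.
U+1042D → 4-byte form F0 90 90 AD at offsets 15–18.
U+20221 → 4-byte form F0 A0 88 A1 at offsets 19–22.
Offset 22 falls in char 8's range; it's byte 4 of F0 A0 88 A1 = 0xA1.

0xA1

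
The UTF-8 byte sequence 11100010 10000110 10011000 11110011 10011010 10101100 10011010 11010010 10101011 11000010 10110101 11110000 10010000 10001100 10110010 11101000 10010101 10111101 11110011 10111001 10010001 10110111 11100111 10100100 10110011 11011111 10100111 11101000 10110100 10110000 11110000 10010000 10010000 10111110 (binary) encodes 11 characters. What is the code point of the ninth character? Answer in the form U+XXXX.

U+07E7

Offset 0: leading byte 0xE2 = 11100010 → 3-byte char #1 = E2 86 98.
Offset 3: leading byte 0xF3 = 11110011 → 4-byte char #2 = F3 9A AC 9A.
Offset 7: leading byte 0xD2 = 11010010 → 2-byte char #3 = D2 AB.
Offset 9: leading byte 0xC2 = 11000010 → 2-byte char #4 = C2 B5.
Offset 11: leading byte 0xF0 = 11110000 → 4-byte char #5 = F0 90 8C B2.
Offset 15: leading byte 0xE8 = 11101000 → 3-byte char #6 = E8 95 BD.
Offset 18: leading byte 0xF3 = 11110011 → 4-byte char #7 = F3 B9 91 B7.
Offset 22: leading byte 0xE7 = 11100111 → 3-byte char #8 = E7 A4 B3.
Offset 25: leading byte 0xDF = 11011111 → 2-byte char #9 = DF A7.
Leading byte 0xDF = 11011111 matches 110xxxxx → 2-byte sequence.
Byte 1: 0xDF = 11011111, payload 11111 (5 bits).
Byte 2: 0xA7 = 10100111 (10xxxxxx ✓), payload 100111.
Concatenate: 11111100111 = 0x7E7 (11 bits → U+07E7).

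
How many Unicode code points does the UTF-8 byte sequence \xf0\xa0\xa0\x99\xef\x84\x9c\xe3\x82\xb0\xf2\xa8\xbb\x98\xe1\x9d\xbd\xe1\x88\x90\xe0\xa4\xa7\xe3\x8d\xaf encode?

8

Byte at offset 0: 0xF0 = 11110000 → 4-byte char (#1). Advance 4.
Byte at offset 4: 0xEF = 11101111 → 3-byte char (#2). Advance 3.
Byte at offset 7: 0xE3 = 11100011 → 3-byte char (#3). Advance 3.
Byte at offset 10: 0xF2 = 11110010 → 4-byte char (#4). Advance 4.
Byte at offset 14: 0xE1 = 11100001 → 3-byte char (#5). Advance 3.
Byte at offset 17: 0xE1 = 11100001 → 3-byte char (#6). Advance 3.
Byte at offset 20: 0xE0 = 11100000 → 3-byte char (#7). Advance 3.
Byte at offset 23: 0xE3 = 11100011 → 3-byte char (#8). Advance 3.
Reached end at offset 26 after 8 code points.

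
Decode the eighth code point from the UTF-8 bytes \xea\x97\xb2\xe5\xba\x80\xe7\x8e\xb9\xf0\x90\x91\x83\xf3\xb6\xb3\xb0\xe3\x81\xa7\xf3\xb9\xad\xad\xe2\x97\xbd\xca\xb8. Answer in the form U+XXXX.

Offset 0: leading byte 0xEA = 11101010 → 3-byte char #1 = EA 97 B2.
Offset 3: leading byte 0xE5 = 11100101 → 3-byte char #2 = E5 BA 80.
Offset 6: leading byte 0xE7 = 11100111 → 3-byte char #3 = E7 8E B9.
Offset 9: leading byte 0xF0 = 11110000 → 4-byte char #4 = F0 90 91 83.
Offset 13: leading byte 0xF3 = 11110011 → 4-byte char #5 = F3 B6 B3 B0.
Offset 17: leading byte 0xE3 = 11100011 → 3-byte char #6 = E3 81 A7.
Offset 20: leading byte 0xF3 = 11110011 → 4-byte char #7 = F3 B9 AD AD.
Offset 24: leading byte 0xE2 = 11100010 → 3-byte char #8 = E2 97 BD.
Leading byte 0xE2 = 11100010 matches 1110xxxx → 3-byte sequence.
Byte 1: 0xE2 = 11100010, payload 0010 (4 bits).
Byte 2: 0x97 = 10010111 (10xxxxxx ✓), payload 010111.
Byte 3: 0xBD = 10111101 (10xxxxxx ✓), payload 111101.
Concatenate: 0010010111111101 = 0x25FD (16 bits → U+25FD).

U+25FD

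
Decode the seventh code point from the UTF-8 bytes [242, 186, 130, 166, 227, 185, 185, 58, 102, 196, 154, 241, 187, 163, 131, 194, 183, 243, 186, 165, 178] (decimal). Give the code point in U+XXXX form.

Offset 0: leading byte 0xF2 = 11110010 → 4-byte char #1 = F2 BA 82 A6.
Offset 4: leading byte 0xE3 = 11100011 → 3-byte char #2 = E3 B9 B9.
Offset 7: leading byte 0x3A = 00111010 → 1-byte char #3 = 3A.
Offset 8: leading byte 0x66 = 01100110 → 1-byte char #4 = 66.
Offset 9: leading byte 0xC4 = 11000100 → 2-byte char #5 = C4 9A.
Offset 11: leading byte 0xF1 = 11110001 → 4-byte char #6 = F1 BB A3 83.
Offset 15: leading byte 0xC2 = 11000010 → 2-byte char #7 = C2 B7.
Leading byte 0xC2 = 11000010 matches 110xxxxx → 2-byte sequence.
Byte 1: 0xC2 = 11000010, payload 00010 (5 bits).
Byte 2: 0xB7 = 10110111 (10xxxxxx ✓), payload 110111.
Concatenate: 00010110111 = 0xB7 (11 bits → U+00B7).

U+00B7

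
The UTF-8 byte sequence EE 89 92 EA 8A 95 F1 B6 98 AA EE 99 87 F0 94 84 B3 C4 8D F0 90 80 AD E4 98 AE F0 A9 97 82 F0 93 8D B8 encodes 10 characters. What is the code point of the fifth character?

U+14133

Offset 0: leading byte 0xEE = 11101110 → 3-byte char #1 = EE 89 92.
Offset 3: leading byte 0xEA = 11101010 → 3-byte char #2 = EA 8A 95.
Offset 6: leading byte 0xF1 = 11110001 → 4-byte char #3 = F1 B6 98 AA.
Offset 10: leading byte 0xEE = 11101110 → 3-byte char #4 = EE 99 87.
Offset 13: leading byte 0xF0 = 11110000 → 4-byte char #5 = F0 94 84 B3.
Leading byte 0xF0 = 11110000 matches 11110xxx → 4-byte sequence.
Byte 1: 0xF0 = 11110000, payload 000 (3 bits).
Byte 2: 0x94 = 10010100 (10xxxxxx ✓), payload 010100.
Byte 3: 0x84 = 10000100 (10xxxxxx ✓), payload 000100.
Byte 4: 0xB3 = 10110011 (10xxxxxx ✓), payload 110011.
Concatenate: 000010100000100110011 = 0x14133 (21 bits → U+14133).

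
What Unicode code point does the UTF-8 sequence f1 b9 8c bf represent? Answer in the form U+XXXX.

Leading byte 0xF1 = 11110001 matches 11110xxx → 4-byte sequence.
Byte 1: 0xF1 = 11110001, payload 001 (3 bits).
Byte 2: 0xB9 = 10111001 (10xxxxxx ✓), payload 111001.
Byte 3: 0x8C = 10001100 (10xxxxxx ✓), payload 001100.
Byte 4: 0xBF = 10111111 (10xxxxxx ✓), payload 111111.
Concatenate: 001111001001100111111 = 0x7933F (21 bits → U+7933F).

U+7933F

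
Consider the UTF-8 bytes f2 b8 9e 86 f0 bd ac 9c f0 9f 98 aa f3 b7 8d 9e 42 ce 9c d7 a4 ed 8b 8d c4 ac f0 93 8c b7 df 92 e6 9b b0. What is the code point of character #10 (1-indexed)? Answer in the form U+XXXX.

Offset 0: leading byte 0xF2 = 11110010 → 4-byte char #1 = F2 B8 9E 86.
Offset 4: leading byte 0xF0 = 11110000 → 4-byte char #2 = F0 BD AC 9C.
Offset 8: leading byte 0xF0 = 11110000 → 4-byte char #3 = F0 9F 98 AA.
Offset 12: leading byte 0xF3 = 11110011 → 4-byte char #4 = F3 B7 8D 9E.
Offset 16: leading byte 0x42 = 01000010 → 1-byte char #5 = 42.
Offset 17: leading byte 0xCE = 11001110 → 2-byte char #6 = CE 9C.
Offset 19: leading byte 0xD7 = 11010111 → 2-byte char #7 = D7 A4.
Offset 21: leading byte 0xED = 11101101 → 3-byte char #8 = ED 8B 8D.
Offset 24: leading byte 0xC4 = 11000100 → 2-byte char #9 = C4 AC.
Offset 26: leading byte 0xF0 = 11110000 → 4-byte char #10 = F0 93 8C B7.
Leading byte 0xF0 = 11110000 matches 11110xxx → 4-byte sequence.
Byte 1: 0xF0 = 11110000, payload 000 (3 bits).
Byte 2: 0x93 = 10010011 (10xxxxxx ✓), payload 010011.
Byte 3: 0x8C = 10001100 (10xxxxxx ✓), payload 001100.
Byte 4: 0xB7 = 10110111 (10xxxxxx ✓), payload 110111.
Concatenate: 000010011001100110111 = 0x13337 (21 bits → U+13337).

U+13337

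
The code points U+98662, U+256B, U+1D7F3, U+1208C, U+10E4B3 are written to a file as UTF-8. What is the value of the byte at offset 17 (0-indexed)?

U+98662 → 4-byte form F2 98 99 A2 at offsets 0–3.
U+256B → 3-byte form E2 95 AB at offsets 4–6.
U+1D7F3 → 4-byte form F0 9D 9F B3 at offsets 7–10.
U+1208C → 4-byte form F0 92 82 8C at offsets 11–14.
U+10E4B3 → 4-byte form F4 8E 92 B3 at offsets 15–18.
Offset 17 falls in char 5's range; it's byte 3 of F4 8E 92 B3 = 0x92.

0x92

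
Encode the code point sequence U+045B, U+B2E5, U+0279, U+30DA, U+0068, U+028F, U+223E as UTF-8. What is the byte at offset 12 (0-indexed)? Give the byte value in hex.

U+045B → 2-byte form D1 9B at offsets 0–1.
U+B2E5 → 3-byte form EB 8B A5 at offsets 2–4.
U+0279 → 2-byte form C9 B9 at offsets 5–6.
U+30DA → 3-byte form E3 83 9A at offsets 7–9.
U+0068 → 1-byte form 68 at offsets 10–10.
U+028F → 2-byte form CA 8F at offsets 11–12.
Offset 12 falls in char 6's range; it's byte 2 of CA 8F = 0x8F.

0x8F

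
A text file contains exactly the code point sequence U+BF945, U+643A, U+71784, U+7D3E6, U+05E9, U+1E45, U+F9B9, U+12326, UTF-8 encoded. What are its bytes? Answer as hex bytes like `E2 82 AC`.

U+BF945: 4-byte form → F2 BF A5 85.
U+643A: 3-byte form → E6 90 BA.
U+71784: 4-byte form → F1 B1 9E 84.
U+7D3E6: 4-byte form → F1 BD 8F A6.
U+05E9: 2-byte form → D7 A9.
U+1E45: 3-byte form → E1 B9 85.
U+F9B9: 3-byte form → EF A6 B9.
U+12326: 4-byte form → F0 92 8C A6.
Concatenated (27 bytes): F2 BF A5 85 E6 90 BA F1 B1 9E 84 F1 BD 8F A6 D7 A9 E1 B9 85 EF A6 B9 F0 92 8C A6.

F2 BF A5 85 E6 90 BA F1 B1 9E 84 F1 BD 8F A6 D7 A9 E1 B9 85 EF A6 B9 F0 92 8C A6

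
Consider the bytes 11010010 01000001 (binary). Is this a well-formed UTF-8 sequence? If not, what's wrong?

invalid (non-continuation byte where continuation expected)

Leading byte 0xD2 = 11010010 → 2-byte form.
Byte 2 is 0x41 = 01000001, which is not 10xxxxxx — expected a continuation byte.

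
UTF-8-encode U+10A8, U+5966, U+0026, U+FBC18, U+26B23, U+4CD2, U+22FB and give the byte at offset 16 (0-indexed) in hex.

U+10A8 → 3-byte form E1 82 A8 at offsets 0–2.
U+5966 → 3-byte form E5 A5 A6 at offsets 3–5.
U+0026 → 1-byte form 26 at offsets 6–6.
U+FBC18 → 4-byte form F3 BB B0 98 at offsets 7–10.
U+26B23 → 4-byte form F0 A6 AC A3 at offsets 11–14.
U+4CD2 → 3-byte form E4 B3 92 at offsets 15–17.
Offset 16 falls in char 6's range; it's byte 2 of E4 B3 92 = 0xB3.

0xB3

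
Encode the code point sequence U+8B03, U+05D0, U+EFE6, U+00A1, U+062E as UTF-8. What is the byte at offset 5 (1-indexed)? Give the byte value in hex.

1-indexed offset 5 is 0-indexed offset 4.
U+8B03 → 3-byte form E8 AC 83 at offsets 0–2.
U+05D0 → 2-byte form D7 90 at offsets 3–4.
Offset 4 falls in char 2's range; it's byte 2 of D7 90 = 0x90.

0x90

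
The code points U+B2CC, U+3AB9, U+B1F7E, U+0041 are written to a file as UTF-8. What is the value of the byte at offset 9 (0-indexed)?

U+B2CC → 3-byte form EB 8B 8C at offsets 0–2.
U+3AB9 → 3-byte form E3 AA B9 at offsets 3–5.
U+B1F7E → 4-byte form F2 B1 BD BE at offsets 6–9.
Offset 9 falls in char 3's range; it's byte 4 of F2 B1 BD BE = 0xBE.

0xBE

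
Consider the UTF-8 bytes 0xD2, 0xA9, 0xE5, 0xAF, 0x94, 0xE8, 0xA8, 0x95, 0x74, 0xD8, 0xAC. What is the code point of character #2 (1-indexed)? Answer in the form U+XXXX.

U+5BD4

Offset 0: leading byte 0xD2 = 11010010 → 2-byte char #1 = D2 A9.
Offset 2: leading byte 0xE5 = 11100101 → 3-byte char #2 = E5 AF 94.
Leading byte 0xE5 = 11100101 matches 1110xxxx → 3-byte sequence.
Byte 1: 0xE5 = 11100101, payload 0101 (4 bits).
Byte 2: 0xAF = 10101111 (10xxxxxx ✓), payload 101111.
Byte 3: 0x94 = 10010100 (10xxxxxx ✓), payload 010100.
Concatenate: 0101101111010100 = 0x5BD4 (16 bits → U+5BD4).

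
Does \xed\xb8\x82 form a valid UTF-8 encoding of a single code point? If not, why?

Structurally a 3-byte sequence; payload = 0xDE02.
But 0xDE02 is in U+D800–U+DFFF, the surrogate range. Surrogates are not Unicode scalar values and are forbidden in UTF-8.

invalid (encodes a surrogate (U+D800–U+DFFF))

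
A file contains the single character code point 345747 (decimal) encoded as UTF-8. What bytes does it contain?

F1 94 9A 93

U+54693 = 0x54693 = 345747 decimal. In range U+10000–U+10FFFF → 4-byte form: 11110xxx 10xxxxxx 10xxxxxx 10xxxxxx.
Binary (21 bits): 001010100011010010011.
Split 3+6+6+6: 001 | 010100 | 011010 | 010011.
Byte 1: 11110001 = 0xF1.
Byte 2: 10010100 = 0x94.
Byte 3: 10011010 = 0x9A.
Byte 4: 10010011 = 0x93.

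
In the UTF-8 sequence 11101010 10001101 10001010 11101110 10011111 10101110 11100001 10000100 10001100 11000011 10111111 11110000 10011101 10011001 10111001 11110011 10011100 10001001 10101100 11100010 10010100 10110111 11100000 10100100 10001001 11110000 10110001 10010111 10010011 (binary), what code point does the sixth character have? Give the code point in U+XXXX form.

Offset 0: leading byte 0xEA = 11101010 → 3-byte char #1 = EA 8D 8A.
Offset 3: leading byte 0xEE = 11101110 → 3-byte char #2 = EE 9F AE.
Offset 6: leading byte 0xE1 = 11100001 → 3-byte char #3 = E1 84 8C.
Offset 9: leading byte 0xC3 = 11000011 → 2-byte char #4 = C3 BF.
Offset 11: leading byte 0xF0 = 11110000 → 4-byte char #5 = F0 9D 99 B9.
Offset 15: leading byte 0xF3 = 11110011 → 4-byte char #6 = F3 9C 89 AC.
Leading byte 0xF3 = 11110011 matches 11110xxx → 4-byte sequence.
Byte 1: 0xF3 = 11110011, payload 011 (3 bits).
Byte 2: 0x9C = 10011100 (10xxxxxx ✓), payload 011100.
Byte 3: 0x89 = 10001001 (10xxxxxx ✓), payload 001001.
Byte 4: 0xAC = 10101100 (10xxxxxx ✓), payload 101100.
Concatenate: 011011100001001101100 = 0xDC26C (21 bits → U+DC26C).

U+DC26C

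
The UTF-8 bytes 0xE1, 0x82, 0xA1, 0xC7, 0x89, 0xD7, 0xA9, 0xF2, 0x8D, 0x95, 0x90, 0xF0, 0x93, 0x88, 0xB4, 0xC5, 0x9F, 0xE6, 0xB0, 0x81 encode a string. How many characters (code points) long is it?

Byte at offset 0: 0xE1 = 11100001 → 3-byte char (#1). Advance 3.
Byte at offset 3: 0xC7 = 11000111 → 2-byte char (#2). Advance 2.
Byte at offset 5: 0xD7 = 11010111 → 2-byte char (#3). Advance 2.
Byte at offset 7: 0xF2 = 11110010 → 4-byte char (#4). Advance 4.
Byte at offset 11: 0xF0 = 11110000 → 4-byte char (#5). Advance 4.
Byte at offset 15: 0xC5 = 11000101 → 2-byte char (#6). Advance 2.
Byte at offset 17: 0xE6 = 11100110 → 3-byte char (#7). Advance 3.
Reached end at offset 20 after 7 code points.

7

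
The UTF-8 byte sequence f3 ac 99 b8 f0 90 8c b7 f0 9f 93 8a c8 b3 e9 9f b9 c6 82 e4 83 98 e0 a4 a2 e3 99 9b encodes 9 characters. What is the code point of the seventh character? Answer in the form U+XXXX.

U+40D8

Offset 0: leading byte 0xF3 = 11110011 → 4-byte char #1 = F3 AC 99 B8.
Offset 4: leading byte 0xF0 = 11110000 → 4-byte char #2 = F0 90 8C B7.
Offset 8: leading byte 0xF0 = 11110000 → 4-byte char #3 = F0 9F 93 8A.
Offset 12: leading byte 0xC8 = 11001000 → 2-byte char #4 = C8 B3.
Offset 14: leading byte 0xE9 = 11101001 → 3-byte char #5 = E9 9F B9.
Offset 17: leading byte 0xC6 = 11000110 → 2-byte char #6 = C6 82.
Offset 19: leading byte 0xE4 = 11100100 → 3-byte char #7 = E4 83 98.
Leading byte 0xE4 = 11100100 matches 1110xxxx → 3-byte sequence.
Byte 1: 0xE4 = 11100100, payload 0100 (4 bits).
Byte 2: 0x83 = 10000011 (10xxxxxx ✓), payload 000011.
Byte 3: 0x98 = 10011000 (10xxxxxx ✓), payload 011000.
Concatenate: 0100000011011000 = 0x40D8 (16 bits → U+40D8).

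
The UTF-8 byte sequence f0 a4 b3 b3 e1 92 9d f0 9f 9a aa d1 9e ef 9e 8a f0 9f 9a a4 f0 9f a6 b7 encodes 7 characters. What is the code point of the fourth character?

Offset 0: leading byte 0xF0 = 11110000 → 4-byte char #1 = F0 A4 B3 B3.
Offset 4: leading byte 0xE1 = 11100001 → 3-byte char #2 = E1 92 9D.
Offset 7: leading byte 0xF0 = 11110000 → 4-byte char #3 = F0 9F 9A AA.
Offset 11: leading byte 0xD1 = 11010001 → 2-byte char #4 = D1 9E.
Leading byte 0xD1 = 11010001 matches 110xxxxx → 2-byte sequence.
Byte 1: 0xD1 = 11010001, payload 10001 (5 bits).
Byte 2: 0x9E = 10011110 (10xxxxxx ✓), payload 011110.
Concatenate: 10001011110 = 0x45E (11 bits → U+045E).

U+045E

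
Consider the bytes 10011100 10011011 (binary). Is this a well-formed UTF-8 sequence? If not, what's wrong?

Byte 0x9C = 10011100 has the form 10xxxxxx — a continuation byte — but there is no preceding leading byte.

invalid (continuation byte with no leading byte)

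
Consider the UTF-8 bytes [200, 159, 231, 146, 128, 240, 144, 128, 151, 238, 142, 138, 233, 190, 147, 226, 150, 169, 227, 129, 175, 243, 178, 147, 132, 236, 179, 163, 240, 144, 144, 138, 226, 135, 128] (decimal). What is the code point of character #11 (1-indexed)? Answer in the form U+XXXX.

Offset 0: leading byte 0xC8 = 11001000 → 2-byte char #1 = C8 9F.
Offset 2: leading byte 0xE7 = 11100111 → 3-byte char #2 = E7 92 80.
Offset 5: leading byte 0xF0 = 11110000 → 4-byte char #3 = F0 90 80 97.
Offset 9: leading byte 0xEE = 11101110 → 3-byte char #4 = EE 8E 8A.
Offset 12: leading byte 0xE9 = 11101001 → 3-byte char #5 = E9 BE 93.
Offset 15: leading byte 0xE2 = 11100010 → 3-byte char #6 = E2 96 A9.
Offset 18: leading byte 0xE3 = 11100011 → 3-byte char #7 = E3 81 AF.
Offset 21: leading byte 0xF3 = 11110011 → 4-byte char #8 = F3 B2 93 84.
Offset 25: leading byte 0xEC = 11101100 → 3-byte char #9 = EC B3 A3.
Offset 28: leading byte 0xF0 = 11110000 → 4-byte char #10 = F0 90 90 8A.
Offset 32: leading byte 0xE2 = 11100010 → 3-byte char #11 = E2 87 80.
Leading byte 0xE2 = 11100010 matches 1110xxxx → 3-byte sequence.
Byte 1: 0xE2 = 11100010, payload 0010 (4 bits).
Byte 2: 0x87 = 10000111 (10xxxxxx ✓), payload 000111.
Byte 3: 0x80 = 10000000 (10xxxxxx ✓), payload 000000.
Concatenate: 0010000111000000 = 0x21C0 (16 bits → U+21C0).

U+21C0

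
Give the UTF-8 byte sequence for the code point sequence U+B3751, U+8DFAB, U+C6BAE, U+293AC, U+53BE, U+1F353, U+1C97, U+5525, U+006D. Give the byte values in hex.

F2 B3 9D 91 F2 8D BE AB F3 86 AE AE F0 A9 8E AC E5 8E BE F0 9F 8D 93 E1 B2 97 E5 94 A5 6D

U+B3751: 4-byte form → F2 B3 9D 91.
U+8DFAB: 4-byte form → F2 8D BE AB.
U+C6BAE: 4-byte form → F3 86 AE AE.
U+293AC: 4-byte form → F0 A9 8E AC.
U+53BE: 3-byte form → E5 8E BE.
U+1F353: 4-byte form → F0 9F 8D 93.
U+1C97: 3-byte form → E1 B2 97.
U+5525: 3-byte form → E5 94 A5.
U+006D: 1-byte form → 6D.
Concatenated (30 bytes): F2 B3 9D 91 F2 8D BE AB F3 86 AE AE F0 A9 8E AC E5 8E BE F0 9F 8D 93 E1 B2 97 E5 94 A5 6D.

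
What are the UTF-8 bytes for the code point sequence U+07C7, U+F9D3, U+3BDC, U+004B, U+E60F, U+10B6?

U+07C7: 2-byte form → DF 87.
U+F9D3: 3-byte form → EF A7 93.
U+3BDC: 3-byte form → E3 AF 9C.
U+004B: 1-byte form → 4B.
U+E60F: 3-byte form → EE 98 8F.
U+10B6: 3-byte form → E1 82 B6.
Concatenated (15 bytes): DF 87 EF A7 93 E3 AF 9C 4B EE 98 8F E1 82 B6.

DF 87 EF A7 93 E3 AF 9C 4B EE 98 8F E1 82 B6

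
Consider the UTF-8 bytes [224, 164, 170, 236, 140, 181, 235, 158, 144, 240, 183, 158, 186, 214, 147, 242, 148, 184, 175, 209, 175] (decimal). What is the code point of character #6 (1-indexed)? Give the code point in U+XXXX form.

U+94E2F

Offset 0: leading byte 0xE0 = 11100000 → 3-byte char #1 = E0 A4 AA.
Offset 3: leading byte 0xEC = 11101100 → 3-byte char #2 = EC 8C B5.
Offset 6: leading byte 0xEB = 11101011 → 3-byte char #3 = EB 9E 90.
Offset 9: leading byte 0xF0 = 11110000 → 4-byte char #4 = F0 B7 9E BA.
Offset 13: leading byte 0xD6 = 11010110 → 2-byte char #5 = D6 93.
Offset 15: leading byte 0xF2 = 11110010 → 4-byte char #6 = F2 94 B8 AF.
Leading byte 0xF2 = 11110010 matches 11110xxx → 4-byte sequence.
Byte 1: 0xF2 = 11110010, payload 010 (3 bits).
Byte 2: 0x94 = 10010100 (10xxxxxx ✓), payload 010100.
Byte 3: 0xB8 = 10111000 (10xxxxxx ✓), payload 111000.
Byte 4: 0xAF = 10101111 (10xxxxxx ✓), payload 101111.
Concatenate: 010010100111000101111 = 0x94E2F (21 bits → U+94E2F).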